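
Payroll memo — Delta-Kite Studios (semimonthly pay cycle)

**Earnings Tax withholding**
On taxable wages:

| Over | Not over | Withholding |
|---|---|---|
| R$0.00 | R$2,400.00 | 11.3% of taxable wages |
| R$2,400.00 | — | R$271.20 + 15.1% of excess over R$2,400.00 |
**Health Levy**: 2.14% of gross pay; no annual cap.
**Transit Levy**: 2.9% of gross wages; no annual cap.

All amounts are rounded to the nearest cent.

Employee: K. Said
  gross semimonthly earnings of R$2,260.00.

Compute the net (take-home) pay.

R$1,890.72

Earnings Tax: taxable = R$2,260.00
  11.3% × R$2,260.00 = R$255.38
Health Levy: 2.14% × R$2,260.00 = R$48.36
Transit Levy: 2.9% × R$2,260.00 = R$65.54
Total withheld: R$255.38 + R$48.36 + R$65.54 = R$369.28
Net pay: R$2,260.00 − R$369.28 = R$1,890.72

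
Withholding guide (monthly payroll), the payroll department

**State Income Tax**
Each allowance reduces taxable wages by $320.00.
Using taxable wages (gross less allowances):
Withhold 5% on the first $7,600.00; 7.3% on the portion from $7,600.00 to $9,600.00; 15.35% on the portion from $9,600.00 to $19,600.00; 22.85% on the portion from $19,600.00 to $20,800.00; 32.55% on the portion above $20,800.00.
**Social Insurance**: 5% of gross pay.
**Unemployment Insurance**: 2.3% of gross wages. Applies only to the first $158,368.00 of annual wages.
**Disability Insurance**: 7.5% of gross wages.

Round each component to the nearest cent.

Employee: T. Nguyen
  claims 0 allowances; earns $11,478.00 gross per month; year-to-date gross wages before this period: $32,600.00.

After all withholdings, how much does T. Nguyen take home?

State Income Tax: taxable = $11,478.00
  $526.00 + 15.35% × ($11,478.00 − $9,600.00) = $526.00 + 15.35% × $1,878.00 = $814.27
Social Insurance: 5% × $11,478.00 = $573.90
Unemployment Insurance: 2.3% × $11,478.00 = $263.99
Disability Insurance: 7.5% × $11,478.00 = $860.85
Total withheld: $814.27 + $573.90 + $263.99 + $860.85 = $2,513.01
Net pay: $11,478.00 − $2,513.01 = $8,964.99

$8,964.99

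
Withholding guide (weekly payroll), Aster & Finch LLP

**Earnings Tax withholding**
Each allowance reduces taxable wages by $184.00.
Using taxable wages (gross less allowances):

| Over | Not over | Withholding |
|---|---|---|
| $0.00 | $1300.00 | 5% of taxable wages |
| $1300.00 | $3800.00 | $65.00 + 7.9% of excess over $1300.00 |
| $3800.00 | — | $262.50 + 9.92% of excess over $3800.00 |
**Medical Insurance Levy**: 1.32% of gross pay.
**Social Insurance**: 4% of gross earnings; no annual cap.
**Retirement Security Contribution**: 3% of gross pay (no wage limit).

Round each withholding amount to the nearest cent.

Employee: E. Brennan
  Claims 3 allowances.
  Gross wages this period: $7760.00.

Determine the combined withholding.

Earnings Tax: taxable = $7760.00 − 3×$184.00 = $7208.00
  $262.50 + 9.92% × ($7208.00 − $3800.00) = $262.50 + 9.92% × $3408.00 = $600.57
Medical Insurance Levy: 1.32% × $7760.00 = $102.43
Social Insurance: 4% × $7760.00 = $310.40
Retirement Security Contribution: 3% × $7760.00 = $232.80
Total: $600.57 + $102.43 + $310.40 + $232.80 = $1246.20

$1246.20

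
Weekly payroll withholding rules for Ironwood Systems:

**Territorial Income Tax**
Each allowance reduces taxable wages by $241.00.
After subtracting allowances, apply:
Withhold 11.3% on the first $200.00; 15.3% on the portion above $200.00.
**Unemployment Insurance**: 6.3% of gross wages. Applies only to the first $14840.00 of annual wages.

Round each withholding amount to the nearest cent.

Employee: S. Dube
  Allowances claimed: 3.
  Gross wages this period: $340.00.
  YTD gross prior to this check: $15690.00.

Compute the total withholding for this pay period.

$0.00

Territorial Income Tax: taxable = $340.00 − 3×$241.00 = $-383.00
  Taxable ≤ 0 → $0.00
Unemployment Insurance: YTD $15690.00 ≥ cap $14840.00 → $0.00
Total: $0.00 + $0.00 = $0.00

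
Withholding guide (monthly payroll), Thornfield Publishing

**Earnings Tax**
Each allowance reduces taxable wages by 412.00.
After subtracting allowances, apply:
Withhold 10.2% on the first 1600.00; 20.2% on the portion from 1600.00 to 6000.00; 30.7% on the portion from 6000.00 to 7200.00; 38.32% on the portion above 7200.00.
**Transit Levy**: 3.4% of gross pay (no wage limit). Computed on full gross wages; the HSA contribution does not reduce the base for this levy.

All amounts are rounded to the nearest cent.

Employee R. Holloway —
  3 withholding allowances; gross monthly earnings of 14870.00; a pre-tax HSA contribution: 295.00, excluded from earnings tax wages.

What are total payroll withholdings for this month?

Earnings Tax: taxable = 14870.00 − 295.00 − 3×412.00 = 13339.00
  1420.40 + 38.32% × (13339.00 − 7200.00) = 1420.40 + 38.32% × 6139.00 = 3772.86
Transit Levy: 3.4% × 14870.00 = 505.58
Total: 3772.86 + 505.58 = 4278.44

4278.44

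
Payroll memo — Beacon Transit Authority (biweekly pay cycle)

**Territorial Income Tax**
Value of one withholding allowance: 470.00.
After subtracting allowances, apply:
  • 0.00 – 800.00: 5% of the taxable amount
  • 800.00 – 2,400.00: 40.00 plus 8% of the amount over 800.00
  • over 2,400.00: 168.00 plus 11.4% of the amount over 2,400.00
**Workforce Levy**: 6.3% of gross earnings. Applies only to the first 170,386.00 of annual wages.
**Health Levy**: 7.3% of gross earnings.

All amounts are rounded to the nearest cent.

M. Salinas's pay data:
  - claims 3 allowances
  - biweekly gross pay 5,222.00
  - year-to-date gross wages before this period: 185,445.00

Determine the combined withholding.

Territorial Income Tax: taxable = 5,222.00 − 3×470.00 = 3,812.00
  168.00 + 11.4% × (3,812.00 − 2,400.00) = 168.00 + 11.4% × 1,412.00 = 328.97
Workforce Levy: YTD 185,445.00 ≥ cap 170,386.00 → 0.00
Health Levy: 7.3% × 5,222.00 = 381.21
Total: 328.97 + 0.00 + 381.21 = 710.18

710.18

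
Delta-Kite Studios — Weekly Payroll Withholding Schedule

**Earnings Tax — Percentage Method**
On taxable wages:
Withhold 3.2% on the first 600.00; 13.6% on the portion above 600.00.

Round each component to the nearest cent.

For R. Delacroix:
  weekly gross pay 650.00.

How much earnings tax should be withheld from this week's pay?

26.00

Earnings Tax: taxable = 650.00
  19.20 + 13.6% × (650.00 − 600.00) = 19.20 + 13.6% × 50.00 = 26.00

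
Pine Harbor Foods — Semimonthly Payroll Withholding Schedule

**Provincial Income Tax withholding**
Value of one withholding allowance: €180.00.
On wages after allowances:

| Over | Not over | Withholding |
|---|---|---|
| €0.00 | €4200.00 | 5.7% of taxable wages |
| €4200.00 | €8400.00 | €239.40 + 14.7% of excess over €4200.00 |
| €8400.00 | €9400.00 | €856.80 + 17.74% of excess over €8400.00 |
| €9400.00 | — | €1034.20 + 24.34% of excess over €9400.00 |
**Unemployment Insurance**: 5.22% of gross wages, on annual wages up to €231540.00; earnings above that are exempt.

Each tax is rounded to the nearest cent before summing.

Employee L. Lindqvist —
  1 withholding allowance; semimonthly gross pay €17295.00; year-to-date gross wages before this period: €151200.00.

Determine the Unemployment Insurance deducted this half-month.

Unemployment Insurance: 5.22% × €17295.00 = €902.80

€902.80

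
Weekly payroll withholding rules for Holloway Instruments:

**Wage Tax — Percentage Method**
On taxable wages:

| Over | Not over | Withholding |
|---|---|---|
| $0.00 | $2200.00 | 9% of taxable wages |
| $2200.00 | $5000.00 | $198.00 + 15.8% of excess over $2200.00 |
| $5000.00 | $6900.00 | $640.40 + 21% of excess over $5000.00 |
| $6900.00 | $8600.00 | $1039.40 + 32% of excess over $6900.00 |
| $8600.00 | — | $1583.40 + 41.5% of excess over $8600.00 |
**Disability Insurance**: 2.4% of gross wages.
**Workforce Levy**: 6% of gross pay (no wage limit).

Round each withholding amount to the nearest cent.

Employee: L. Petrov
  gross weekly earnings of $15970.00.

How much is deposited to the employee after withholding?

$9986.57

Wage Tax: taxable = $15970.00
  $1583.40 + 41.5% × ($15970.00 − $8600.00) = $1583.40 + 41.5% × $7370.00 = $4641.95
Disability Insurance: 2.4% × $15970.00 = $383.28
Workforce Levy: 6% × $15970.00 = $958.20
Total withheld: $4641.95 + $383.28 + $958.20 = $5983.43
Net pay: $15970.00 − $5983.43 = $9986.57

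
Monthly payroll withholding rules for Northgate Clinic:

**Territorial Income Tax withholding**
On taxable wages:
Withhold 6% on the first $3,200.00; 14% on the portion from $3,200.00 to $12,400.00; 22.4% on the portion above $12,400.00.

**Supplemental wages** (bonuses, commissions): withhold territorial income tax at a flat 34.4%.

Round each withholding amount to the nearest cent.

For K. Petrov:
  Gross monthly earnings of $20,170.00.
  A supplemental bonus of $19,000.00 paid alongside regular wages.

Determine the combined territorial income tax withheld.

Territorial Income Tax: taxable = $20,170.00
  $1,480.00 + 22.4% × ($20,170.00 − $12,400.00) = $1,480.00 + 22.4% × $7,770.00 = $3,220.48
Supplemental (34.4% flat on bonus): 34.4% × $19,000.00 = $6,536.00
Total territorial income tax: $3,220.48 + $6,536.00 = $9,756.48

$9,756.48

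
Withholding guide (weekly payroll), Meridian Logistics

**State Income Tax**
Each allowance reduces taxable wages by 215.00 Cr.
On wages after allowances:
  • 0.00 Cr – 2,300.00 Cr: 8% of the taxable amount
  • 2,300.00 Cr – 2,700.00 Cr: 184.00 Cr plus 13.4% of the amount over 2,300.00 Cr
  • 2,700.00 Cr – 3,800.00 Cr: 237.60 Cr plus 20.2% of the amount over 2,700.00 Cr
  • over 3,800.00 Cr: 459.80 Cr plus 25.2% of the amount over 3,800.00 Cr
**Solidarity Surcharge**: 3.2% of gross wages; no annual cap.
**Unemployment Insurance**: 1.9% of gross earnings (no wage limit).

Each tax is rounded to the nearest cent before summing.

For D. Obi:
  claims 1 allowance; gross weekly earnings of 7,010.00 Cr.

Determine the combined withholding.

1,572.05 Cr

State Income Tax: taxable = 7,010.00 Cr − 1×215.00 Cr = 6,795.00 Cr
  459.80 Cr + 25.2% × (6,795.00 Cr − 3,800.00 Cr) = 459.80 Cr + 25.2% × 2,995.00 Cr = 1,214.54 Cr
Solidarity Surcharge: 3.2% × 7,010.00 Cr = 224.32 Cr
Unemployment Insurance: 1.9% × 7,010.00 Cr = 133.19 Cr
Total: 1,214.54 Cr + 224.32 Cr + 133.19 Cr = 1,572.05 Cr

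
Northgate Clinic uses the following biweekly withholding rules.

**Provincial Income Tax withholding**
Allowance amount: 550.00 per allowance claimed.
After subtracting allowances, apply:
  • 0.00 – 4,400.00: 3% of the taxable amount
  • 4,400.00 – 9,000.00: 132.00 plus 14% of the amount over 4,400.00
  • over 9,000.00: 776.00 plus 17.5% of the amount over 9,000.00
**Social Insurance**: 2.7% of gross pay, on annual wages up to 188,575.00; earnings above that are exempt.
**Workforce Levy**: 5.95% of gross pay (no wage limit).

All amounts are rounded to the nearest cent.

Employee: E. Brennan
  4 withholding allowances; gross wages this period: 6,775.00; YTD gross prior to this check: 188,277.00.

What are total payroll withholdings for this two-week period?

567.66

Provincial Income Tax: taxable = 6,775.00 − 4×550.00 = 4,575.00
  132.00 + 14% × (4,575.00 − 4,400.00) = 132.00 + 14% × 175.00 = 156.50
Social Insurance: cap 188,575.00 − YTD 188,277.00 = 298.00 subject; 2.7% × 298.00 = 8.05
Workforce Levy: 5.95% × 6,775.00 = 403.11
Total: 156.50 + 8.05 + 403.11 = 567.66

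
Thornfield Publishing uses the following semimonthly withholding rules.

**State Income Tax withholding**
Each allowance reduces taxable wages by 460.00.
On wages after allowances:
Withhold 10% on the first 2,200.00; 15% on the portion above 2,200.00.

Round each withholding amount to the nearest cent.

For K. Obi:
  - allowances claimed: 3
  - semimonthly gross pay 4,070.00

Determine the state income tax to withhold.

State Income Tax: taxable = 4,070.00 − 3×460.00 = 2,690.00
  220.00 + 15% × (2,690.00 − 2,200.00) = 220.00 + 15% × 490.00 = 293.50

293.50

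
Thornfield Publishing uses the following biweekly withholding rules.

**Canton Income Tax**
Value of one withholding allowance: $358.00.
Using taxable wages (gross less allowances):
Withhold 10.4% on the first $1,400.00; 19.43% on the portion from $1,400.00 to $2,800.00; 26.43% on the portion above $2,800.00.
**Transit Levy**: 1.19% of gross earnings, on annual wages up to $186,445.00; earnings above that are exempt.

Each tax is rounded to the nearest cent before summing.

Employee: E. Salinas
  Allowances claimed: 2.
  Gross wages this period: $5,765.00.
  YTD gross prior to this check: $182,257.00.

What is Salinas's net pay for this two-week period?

Canton Income Tax: taxable = $5,765.00 − 2×$358.00 = $5,049.00
  $417.62 + 26.43% × ($5,049.00 − $2,800.00) = $417.62 + 26.43% × $2,249.00 = $1,012.03
Transit Levy: cap $186,445.00 − YTD $182,257.00 = $4,188.00 subject; 1.19% × $4,188.00 = $49.84
Total withheld: $1,012.03 + $49.84 = $1,061.87
Net pay: $5,765.00 − $1,061.87 = $4,703.13

$4,703.13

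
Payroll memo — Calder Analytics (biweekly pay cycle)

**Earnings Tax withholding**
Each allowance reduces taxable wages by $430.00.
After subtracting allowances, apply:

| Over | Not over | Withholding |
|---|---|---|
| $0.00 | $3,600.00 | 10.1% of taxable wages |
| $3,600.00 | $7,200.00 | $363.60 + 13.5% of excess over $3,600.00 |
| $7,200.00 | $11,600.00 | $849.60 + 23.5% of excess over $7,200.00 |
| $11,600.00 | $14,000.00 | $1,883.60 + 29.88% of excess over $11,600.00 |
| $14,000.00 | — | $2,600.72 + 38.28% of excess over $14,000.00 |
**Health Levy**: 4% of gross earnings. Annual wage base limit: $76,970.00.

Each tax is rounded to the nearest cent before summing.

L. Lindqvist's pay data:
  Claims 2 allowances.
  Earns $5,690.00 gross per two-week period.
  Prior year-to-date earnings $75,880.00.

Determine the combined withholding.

Earnings Tax: taxable = $5,690.00 − 2×$430.00 = $4,830.00
  $363.60 + 13.5% × ($4,830.00 − $3,600.00) = $363.60 + 13.5% × $1,230.00 = $529.65
Health Levy: cap $76,970.00 − YTD $75,880.00 = $1,090.00 subject; 4% × $1,090.00 = $43.60
Total: $529.65 + $43.60 = $573.25

$573.25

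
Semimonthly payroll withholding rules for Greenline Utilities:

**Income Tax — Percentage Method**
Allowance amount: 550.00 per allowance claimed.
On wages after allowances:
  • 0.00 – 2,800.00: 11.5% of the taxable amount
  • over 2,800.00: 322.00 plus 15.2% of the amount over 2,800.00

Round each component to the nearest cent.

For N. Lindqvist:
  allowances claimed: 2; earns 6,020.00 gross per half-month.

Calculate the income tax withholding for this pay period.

644.24

Income Tax: taxable = 6,020.00 − 2×550.00 = 4,920.00
  322.00 + 15.2% × (4,920.00 − 2,800.00) = 322.00 + 15.2% × 2,120.00 = 644.24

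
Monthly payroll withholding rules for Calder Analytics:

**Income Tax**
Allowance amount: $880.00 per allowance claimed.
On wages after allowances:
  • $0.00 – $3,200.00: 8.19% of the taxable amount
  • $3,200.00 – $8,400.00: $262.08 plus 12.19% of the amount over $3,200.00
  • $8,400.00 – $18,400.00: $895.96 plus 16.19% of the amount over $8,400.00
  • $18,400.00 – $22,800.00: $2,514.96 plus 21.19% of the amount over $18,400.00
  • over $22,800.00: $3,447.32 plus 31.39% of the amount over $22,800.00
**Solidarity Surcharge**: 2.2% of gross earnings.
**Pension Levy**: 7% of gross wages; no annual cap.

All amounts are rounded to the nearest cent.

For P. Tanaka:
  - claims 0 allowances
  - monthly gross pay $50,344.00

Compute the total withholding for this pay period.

$16,725.03

Income Tax: taxable = $50,344.00
  $3,447.32 + 31.39% × ($50,344.00 − $22,800.00) = $3,447.32 + 31.39% × $27,544.00 = $12,093.38
Solidarity Surcharge: 2.2% × $50,344.00 = $1,107.57
Pension Levy: 7% × $50,344.00 = $3,524.08
Total: $12,093.38 + $1,107.57 + $3,524.08 = $16,725.03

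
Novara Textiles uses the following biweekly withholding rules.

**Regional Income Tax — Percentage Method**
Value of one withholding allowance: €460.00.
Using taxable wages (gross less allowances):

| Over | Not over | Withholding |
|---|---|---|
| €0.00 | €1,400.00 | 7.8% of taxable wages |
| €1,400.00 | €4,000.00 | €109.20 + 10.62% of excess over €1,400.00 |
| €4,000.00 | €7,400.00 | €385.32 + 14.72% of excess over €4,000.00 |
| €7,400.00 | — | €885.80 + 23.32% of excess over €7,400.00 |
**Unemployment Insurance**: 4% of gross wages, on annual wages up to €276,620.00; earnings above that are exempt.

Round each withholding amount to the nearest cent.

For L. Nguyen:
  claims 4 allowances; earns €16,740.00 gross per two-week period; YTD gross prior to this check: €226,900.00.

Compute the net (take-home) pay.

€13,435.60

Regional Income Tax: taxable = €16,740.00 − 4×€460.00 = €14,900.00
  €885.80 + 23.32% × (€14,900.00 − €7,400.00) = €885.80 + 23.32% × €7,500.00 = €2,634.80
Unemployment Insurance: 4% × €16,740.00 = €669.60
Total withheld: €2,634.80 + €669.60 = €3,304.40
Net pay: €16,740.00 − €3,304.40 = €13,435.60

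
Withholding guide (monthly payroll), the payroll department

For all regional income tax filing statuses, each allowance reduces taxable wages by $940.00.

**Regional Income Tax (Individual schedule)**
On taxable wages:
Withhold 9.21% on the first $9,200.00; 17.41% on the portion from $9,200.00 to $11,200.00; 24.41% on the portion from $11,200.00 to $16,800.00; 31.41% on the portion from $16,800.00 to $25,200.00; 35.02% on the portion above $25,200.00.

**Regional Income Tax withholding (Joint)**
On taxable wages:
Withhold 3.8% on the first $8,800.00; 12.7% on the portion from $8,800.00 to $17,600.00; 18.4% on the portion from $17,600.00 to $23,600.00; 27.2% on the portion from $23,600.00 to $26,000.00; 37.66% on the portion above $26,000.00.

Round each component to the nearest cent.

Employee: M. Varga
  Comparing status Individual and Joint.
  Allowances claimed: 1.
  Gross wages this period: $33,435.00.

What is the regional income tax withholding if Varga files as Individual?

Regional Income Tax (Individual): taxable = $33,435.00 − 1×$940.00 = $32,495.00
  $5,200.92 + 35.02% × ($32,495.00 − $25,200.00) = $5,200.92 + 35.02% × $7,295.00 = $7,755.63

$7,755.63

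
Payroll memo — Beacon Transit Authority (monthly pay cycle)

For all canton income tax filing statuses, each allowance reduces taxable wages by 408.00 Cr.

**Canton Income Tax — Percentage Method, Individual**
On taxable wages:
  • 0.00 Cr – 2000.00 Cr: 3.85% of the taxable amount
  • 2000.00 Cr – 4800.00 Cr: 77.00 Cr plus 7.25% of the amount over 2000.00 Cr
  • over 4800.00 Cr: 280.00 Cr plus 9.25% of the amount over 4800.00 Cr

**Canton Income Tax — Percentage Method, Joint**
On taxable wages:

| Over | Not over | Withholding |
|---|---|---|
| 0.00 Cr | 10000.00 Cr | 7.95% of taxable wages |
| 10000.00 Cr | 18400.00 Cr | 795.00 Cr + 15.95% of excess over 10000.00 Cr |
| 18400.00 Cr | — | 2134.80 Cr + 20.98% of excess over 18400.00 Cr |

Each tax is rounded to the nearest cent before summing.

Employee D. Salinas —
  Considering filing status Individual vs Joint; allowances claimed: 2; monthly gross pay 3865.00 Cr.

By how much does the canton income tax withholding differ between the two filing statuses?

89.35 Cr

Canton Income Tax (Individual): taxable = 3865.00 Cr − 2×408.00 Cr = 3049.00 Cr
  77.00 Cr + 7.25% × (3049.00 Cr − 2000.00 Cr) = 77.00 Cr + 7.25% × 1049.00 Cr = 153.05 Cr
Canton Income Tax (Joint): taxable = 3865.00 Cr − 2×408.00 Cr = 3049.00 Cr
  7.95% × 3049.00 Cr = 242.40 Cr
Difference: |153.05 Cr − 242.40 Cr| = 89.35 Cr (higher under Joint)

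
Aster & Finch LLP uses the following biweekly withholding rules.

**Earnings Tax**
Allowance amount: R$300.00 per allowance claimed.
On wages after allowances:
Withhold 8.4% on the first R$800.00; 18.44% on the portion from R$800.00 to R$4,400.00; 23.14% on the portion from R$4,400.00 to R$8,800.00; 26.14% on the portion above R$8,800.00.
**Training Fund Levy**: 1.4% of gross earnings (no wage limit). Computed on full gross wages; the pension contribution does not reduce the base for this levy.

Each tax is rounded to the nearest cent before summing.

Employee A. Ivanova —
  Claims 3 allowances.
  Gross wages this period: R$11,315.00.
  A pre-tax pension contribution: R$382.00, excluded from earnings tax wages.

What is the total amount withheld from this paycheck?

Earnings Tax: taxable = R$11,315.00 − R$382.00 − 3×R$300.00 = R$10,033.00
  R$1,749.20 + 26.14% × (R$10,033.00 − R$8,800.00) = R$1,749.20 + 26.14% × R$1,233.00 = R$2,071.51
Training Fund Levy: 1.4% × R$11,315.00 = R$158.41
Total: R$2,071.51 + R$158.41 = R$2,229.92

R$2,229.92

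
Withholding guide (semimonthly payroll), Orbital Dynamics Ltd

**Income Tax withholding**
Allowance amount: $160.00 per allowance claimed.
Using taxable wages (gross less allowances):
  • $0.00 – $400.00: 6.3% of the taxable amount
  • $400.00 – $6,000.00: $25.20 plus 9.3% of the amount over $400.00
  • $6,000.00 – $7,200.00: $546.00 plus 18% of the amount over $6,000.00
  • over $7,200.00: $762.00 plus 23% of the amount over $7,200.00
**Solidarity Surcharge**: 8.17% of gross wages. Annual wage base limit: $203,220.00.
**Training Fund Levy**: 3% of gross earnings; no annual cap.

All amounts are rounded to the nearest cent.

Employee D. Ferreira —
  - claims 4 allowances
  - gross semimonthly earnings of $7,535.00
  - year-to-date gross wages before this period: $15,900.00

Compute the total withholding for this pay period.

Income Tax: taxable = $7,535.00 − 4×$160.00 = $6,895.00
  $546.00 + 18% × ($6,895.00 − $6,000.00) = $546.00 + 18% × $895.00 = $707.10
Solidarity Surcharge: 8.17% × $7,535.00 = $615.61
Training Fund Levy: 3% × $7,535.00 = $226.05
Total: $707.10 + $615.61 + $226.05 = $1,548.76

$1,548.76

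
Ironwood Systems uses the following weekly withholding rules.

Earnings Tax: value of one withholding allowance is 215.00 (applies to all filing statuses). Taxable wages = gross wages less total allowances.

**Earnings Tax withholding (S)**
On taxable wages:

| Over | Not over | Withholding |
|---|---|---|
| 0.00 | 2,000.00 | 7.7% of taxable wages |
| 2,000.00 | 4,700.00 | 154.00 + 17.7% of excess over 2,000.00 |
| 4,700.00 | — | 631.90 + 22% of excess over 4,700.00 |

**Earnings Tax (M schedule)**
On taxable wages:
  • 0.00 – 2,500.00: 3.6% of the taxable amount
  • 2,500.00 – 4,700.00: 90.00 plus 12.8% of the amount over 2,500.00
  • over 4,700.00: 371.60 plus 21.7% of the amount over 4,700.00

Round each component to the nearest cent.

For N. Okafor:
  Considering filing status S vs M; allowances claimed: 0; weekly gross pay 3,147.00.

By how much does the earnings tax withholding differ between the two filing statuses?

184.20

Earnings Tax (S): taxable = 3,147.00
  154.00 + 17.7% × (3,147.00 − 2,000.00) = 154.00 + 17.7% × 1,147.00 = 357.02
Earnings Tax (M): taxable = 3,147.00
  90.00 + 12.8% × (3,147.00 − 2,500.00) = 90.00 + 12.8% × 647.00 = 172.82
Difference: |357.02 − 172.82| = 184.20 (higher under S)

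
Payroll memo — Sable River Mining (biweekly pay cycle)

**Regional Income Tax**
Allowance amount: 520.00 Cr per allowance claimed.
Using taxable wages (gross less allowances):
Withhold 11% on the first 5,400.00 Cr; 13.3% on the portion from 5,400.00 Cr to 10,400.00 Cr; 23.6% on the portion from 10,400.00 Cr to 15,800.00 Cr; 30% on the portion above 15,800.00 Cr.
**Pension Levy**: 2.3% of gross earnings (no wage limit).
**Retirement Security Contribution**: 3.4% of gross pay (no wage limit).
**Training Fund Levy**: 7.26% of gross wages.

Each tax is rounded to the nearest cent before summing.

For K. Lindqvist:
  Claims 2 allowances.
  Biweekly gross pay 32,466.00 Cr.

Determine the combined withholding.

Regional Income Tax: taxable = 32,466.00 Cr − 2×520.00 Cr = 31,426.00 Cr
  2,533.40 Cr + 30% × (31,426.00 Cr − 15,800.00 Cr) = 2,533.40 Cr + 30% × 15,626.00 Cr = 7,221.20 Cr
Pension Levy: 2.3% × 32,466.00 Cr = 746.72 Cr
Retirement Security Contribution: 3.4% × 32,466.00 Cr = 1,103.84 Cr
Training Fund Levy: 7.26% × 32,466.00 Cr = 2,357.03 Cr
Total: 7,221.20 Cr + 746.72 Cr + 1,103.84 Cr + 2,357.03 Cr = 11,428.79 Cr

11,428.79 Cr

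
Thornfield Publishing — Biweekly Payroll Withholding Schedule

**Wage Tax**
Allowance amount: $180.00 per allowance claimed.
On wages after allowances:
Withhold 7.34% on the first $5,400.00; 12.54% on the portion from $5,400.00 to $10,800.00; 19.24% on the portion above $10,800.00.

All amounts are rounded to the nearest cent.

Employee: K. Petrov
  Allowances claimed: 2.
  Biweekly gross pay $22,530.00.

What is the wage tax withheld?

Wage Tax: taxable = $22,530.00 − 2×$180.00 = $22,170.00
  $1,073.52 + 19.24% × ($22,170.00 − $10,800.00) = $1,073.52 + 19.24% × $11,370.00 = $3,261.11

$3,261.11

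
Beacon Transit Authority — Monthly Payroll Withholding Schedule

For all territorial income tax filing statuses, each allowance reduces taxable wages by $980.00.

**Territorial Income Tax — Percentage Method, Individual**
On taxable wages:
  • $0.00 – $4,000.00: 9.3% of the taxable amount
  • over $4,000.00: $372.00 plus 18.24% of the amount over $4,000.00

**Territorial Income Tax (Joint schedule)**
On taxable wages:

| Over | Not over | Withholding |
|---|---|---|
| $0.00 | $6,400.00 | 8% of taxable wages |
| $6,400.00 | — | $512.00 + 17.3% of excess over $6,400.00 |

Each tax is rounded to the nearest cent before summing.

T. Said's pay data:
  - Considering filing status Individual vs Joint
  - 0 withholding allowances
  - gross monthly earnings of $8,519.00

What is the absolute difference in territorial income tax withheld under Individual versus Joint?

Territorial Income Tax (Individual): taxable = $8,519.00
  $372.00 + 18.24% × ($8,519.00 − $4,000.00) = $372.00 + 18.24% × $4,519.00 = $1,196.27
Territorial Income Tax (Joint): taxable = $8,519.00
  $512.00 + 17.3% × ($8,519.00 − $6,400.00) = $512.00 + 17.3% × $2,119.00 = $878.59
Difference: |$1,196.27 − $878.59| = $317.68 (higher under Individual)

$317.68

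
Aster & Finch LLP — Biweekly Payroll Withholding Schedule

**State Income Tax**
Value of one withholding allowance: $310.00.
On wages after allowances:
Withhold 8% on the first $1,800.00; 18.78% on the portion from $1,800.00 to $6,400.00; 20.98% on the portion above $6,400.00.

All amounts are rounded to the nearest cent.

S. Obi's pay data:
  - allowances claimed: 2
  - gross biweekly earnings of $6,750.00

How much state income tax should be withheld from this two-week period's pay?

State Income Tax: taxable = $6,750.00 − 2×$310.00 = $6,130.00
  $144.00 + 18.78% × ($6,130.00 − $1,800.00) = $144.00 + 18.78% × $4,330.00 = $957.17

$957.17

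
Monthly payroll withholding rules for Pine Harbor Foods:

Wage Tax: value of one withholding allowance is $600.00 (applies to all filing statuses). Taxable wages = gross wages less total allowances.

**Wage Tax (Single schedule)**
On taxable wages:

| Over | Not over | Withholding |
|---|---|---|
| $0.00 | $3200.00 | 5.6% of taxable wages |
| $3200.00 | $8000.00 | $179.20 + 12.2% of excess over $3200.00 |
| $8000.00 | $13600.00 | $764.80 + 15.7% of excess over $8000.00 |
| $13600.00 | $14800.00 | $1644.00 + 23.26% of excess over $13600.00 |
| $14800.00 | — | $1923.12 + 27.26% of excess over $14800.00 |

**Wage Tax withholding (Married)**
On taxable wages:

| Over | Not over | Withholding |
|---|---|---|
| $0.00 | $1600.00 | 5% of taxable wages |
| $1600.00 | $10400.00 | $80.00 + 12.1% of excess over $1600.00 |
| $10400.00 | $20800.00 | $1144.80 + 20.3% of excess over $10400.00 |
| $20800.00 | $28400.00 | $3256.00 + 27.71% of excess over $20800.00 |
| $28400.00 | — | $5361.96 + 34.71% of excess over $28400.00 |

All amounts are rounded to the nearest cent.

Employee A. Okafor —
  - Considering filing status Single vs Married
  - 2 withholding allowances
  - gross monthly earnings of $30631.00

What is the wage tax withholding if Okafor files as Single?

$5911.53

Wage Tax (Single): taxable = $30631.00 − 2×$600.00 = $29431.00
  $1923.12 + 27.26% × ($29431.00 − $14800.00) = $1923.12 + 27.26% × $14631.00 = $5911.53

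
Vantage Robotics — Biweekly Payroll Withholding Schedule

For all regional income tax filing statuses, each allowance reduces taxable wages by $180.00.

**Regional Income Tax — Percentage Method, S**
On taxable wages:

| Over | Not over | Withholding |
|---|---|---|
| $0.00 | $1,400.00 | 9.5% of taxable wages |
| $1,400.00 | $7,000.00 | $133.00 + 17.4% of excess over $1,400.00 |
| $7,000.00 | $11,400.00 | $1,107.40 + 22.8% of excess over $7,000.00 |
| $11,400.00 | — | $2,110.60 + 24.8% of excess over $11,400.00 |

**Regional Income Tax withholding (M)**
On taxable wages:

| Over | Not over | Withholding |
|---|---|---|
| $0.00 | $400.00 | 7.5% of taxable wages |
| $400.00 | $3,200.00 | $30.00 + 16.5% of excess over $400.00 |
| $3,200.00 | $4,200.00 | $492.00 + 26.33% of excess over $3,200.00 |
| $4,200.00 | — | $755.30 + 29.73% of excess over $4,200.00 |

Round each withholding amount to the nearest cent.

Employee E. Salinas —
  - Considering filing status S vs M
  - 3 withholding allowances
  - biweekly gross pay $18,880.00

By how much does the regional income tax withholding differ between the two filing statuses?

$1,127.40

Regional Income Tax (S): taxable = $18,880.00 − 3×$180.00 = $18,340.00
  $2,110.60 + 24.8% × ($18,340.00 − $11,400.00) = $2,110.60 + 24.8% × $6,940.00 = $3,831.72
Regional Income Tax (M): taxable = $18,880.00 − 3×$180.00 = $18,340.00
  $755.30 + 29.73% × ($18,340.00 − $4,200.00) = $755.30 + 29.73% × $14,140.00 = $4,959.12
Difference: |$3,831.72 − $4,959.12| = $1,127.40 (higher under M)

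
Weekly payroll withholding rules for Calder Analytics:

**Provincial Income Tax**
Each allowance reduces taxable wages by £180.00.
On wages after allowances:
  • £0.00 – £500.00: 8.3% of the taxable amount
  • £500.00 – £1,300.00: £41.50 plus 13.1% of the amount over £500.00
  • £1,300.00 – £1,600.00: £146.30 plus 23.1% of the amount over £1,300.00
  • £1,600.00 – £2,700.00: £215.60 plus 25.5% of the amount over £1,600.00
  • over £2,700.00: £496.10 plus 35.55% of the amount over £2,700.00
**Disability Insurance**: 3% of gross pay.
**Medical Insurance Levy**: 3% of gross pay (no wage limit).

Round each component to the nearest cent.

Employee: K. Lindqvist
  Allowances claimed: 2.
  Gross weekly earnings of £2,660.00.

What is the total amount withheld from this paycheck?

£553.70

Provincial Income Tax: taxable = £2,660.00 − 2×£180.00 = £2,300.00
  £215.60 + 25.5% × (£2,300.00 − £1,600.00) = £215.60 + 25.5% × £700.00 = £394.10
Disability Insurance: 3% × £2,660.00 = £79.80
Medical Insurance Levy: 3% × £2,660.00 = £79.80
Total: £394.10 + £79.80 + £79.80 = £553.70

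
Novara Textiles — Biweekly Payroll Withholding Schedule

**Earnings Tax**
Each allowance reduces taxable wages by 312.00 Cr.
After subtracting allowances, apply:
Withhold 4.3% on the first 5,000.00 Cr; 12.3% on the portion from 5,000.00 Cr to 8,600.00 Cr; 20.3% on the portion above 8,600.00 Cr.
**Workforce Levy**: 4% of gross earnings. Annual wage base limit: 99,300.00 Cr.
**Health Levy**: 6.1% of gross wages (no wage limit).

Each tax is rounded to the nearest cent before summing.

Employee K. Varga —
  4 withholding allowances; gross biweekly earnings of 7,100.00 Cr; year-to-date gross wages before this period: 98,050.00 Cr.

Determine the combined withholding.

Earnings Tax: taxable = 7,100.00 Cr − 4×312.00 Cr = 5,852.00 Cr
  215.00 Cr + 12.3% × (5,852.00 Cr − 5,000.00 Cr) = 215.00 Cr + 12.3% × 852.00 Cr = 319.80 Cr
Workforce Levy: cap 99,300.00 Cr − YTD 98,050.00 Cr = 1,250.00 Cr subject; 4% × 1,250.00 Cr = 50.00 Cr
Health Levy: 6.1% × 7,100.00 Cr = 433.10 Cr
Total: 319.80 Cr + 50.00 Cr + 433.10 Cr = 802.90 Cr

802.90 Cr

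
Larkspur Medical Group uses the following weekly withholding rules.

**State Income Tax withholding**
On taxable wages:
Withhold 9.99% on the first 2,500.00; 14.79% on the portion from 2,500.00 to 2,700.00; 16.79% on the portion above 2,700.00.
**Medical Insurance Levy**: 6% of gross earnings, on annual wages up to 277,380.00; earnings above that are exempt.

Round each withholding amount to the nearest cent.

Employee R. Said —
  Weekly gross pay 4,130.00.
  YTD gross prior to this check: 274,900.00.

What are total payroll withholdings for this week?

668.23

State Income Tax: taxable = 4,130.00
  279.33 + 16.79% × (4,130.00 − 2,700.00) = 279.33 + 16.79% × 1,430.00 = 519.43
Medical Insurance Levy: cap 277,380.00 − YTD 274,900.00 = 2,480.00 subject; 6% × 2,480.00 = 148.80
Total: 519.43 + 148.80 = 668.23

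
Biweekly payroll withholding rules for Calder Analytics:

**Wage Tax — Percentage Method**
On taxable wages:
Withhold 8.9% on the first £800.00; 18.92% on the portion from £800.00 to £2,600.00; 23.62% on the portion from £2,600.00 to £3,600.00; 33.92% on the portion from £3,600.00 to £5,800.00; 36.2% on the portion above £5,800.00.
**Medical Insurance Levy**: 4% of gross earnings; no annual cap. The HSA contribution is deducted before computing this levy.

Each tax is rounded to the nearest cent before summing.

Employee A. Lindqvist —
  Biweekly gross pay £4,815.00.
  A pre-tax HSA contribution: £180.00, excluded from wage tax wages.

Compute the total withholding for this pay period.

£1,184.43

Wage Tax: taxable = £4,815.00 − £180.00 = £4,635.00
  £647.96 + 33.92% × (£4,635.00 − £3,600.00) = £647.96 + 33.92% × £1,035.00 = £999.03
Medical Insurance Levy: 4% × £4,635.00 = £185.40
Total: £999.03 + £185.40 = £1,184.43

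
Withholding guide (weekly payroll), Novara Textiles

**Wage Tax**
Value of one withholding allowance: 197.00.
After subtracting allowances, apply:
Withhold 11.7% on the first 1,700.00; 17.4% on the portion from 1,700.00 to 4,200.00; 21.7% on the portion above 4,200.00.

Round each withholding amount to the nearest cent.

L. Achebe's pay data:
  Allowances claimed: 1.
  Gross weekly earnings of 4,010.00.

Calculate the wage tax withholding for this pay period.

566.56

Wage Tax: taxable = 4,010.00 − 1×197.00 = 3,813.00
  198.90 + 17.4% × (3,813.00 − 1,700.00) = 198.90 + 17.4% × 2,113.00 = 566.56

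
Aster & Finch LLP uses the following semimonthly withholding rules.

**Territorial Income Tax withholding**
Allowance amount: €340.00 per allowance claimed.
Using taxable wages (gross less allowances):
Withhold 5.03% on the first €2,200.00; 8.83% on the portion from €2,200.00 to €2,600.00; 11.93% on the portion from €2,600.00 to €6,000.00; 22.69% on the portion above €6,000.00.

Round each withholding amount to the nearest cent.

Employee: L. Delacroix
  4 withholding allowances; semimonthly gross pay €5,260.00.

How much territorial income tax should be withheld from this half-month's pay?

Territorial Income Tax: taxable = €5,260.00 − 4×€340.00 = €3,900.00
  €145.98 + 11.93% × (€3,900.00 − €2,600.00) = €145.98 + 11.93% × €1,300.00 = €301.07

€301.07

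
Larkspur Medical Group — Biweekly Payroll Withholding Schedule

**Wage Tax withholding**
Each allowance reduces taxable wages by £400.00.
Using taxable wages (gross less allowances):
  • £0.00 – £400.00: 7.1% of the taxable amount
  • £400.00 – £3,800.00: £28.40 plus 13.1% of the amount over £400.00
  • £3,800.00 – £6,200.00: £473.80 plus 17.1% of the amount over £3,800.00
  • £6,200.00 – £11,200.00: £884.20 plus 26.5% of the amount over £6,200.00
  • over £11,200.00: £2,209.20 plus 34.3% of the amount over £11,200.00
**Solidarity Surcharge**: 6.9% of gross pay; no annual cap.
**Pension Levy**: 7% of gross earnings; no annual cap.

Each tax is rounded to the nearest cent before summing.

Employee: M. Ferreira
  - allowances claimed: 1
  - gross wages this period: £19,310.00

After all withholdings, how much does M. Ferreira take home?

Wage Tax: taxable = £19,310.00 − 1×£400.00 = £18,910.00
  £2,209.20 + 34.3% × (£18,910.00 − £11,200.00) = £2,209.20 + 34.3% × £7,710.00 = £4,853.73
Solidarity Surcharge: 6.9% × £19,310.00 = £1,332.39
Pension Levy: 7% × £19,310.00 = £1,351.70
Total withheld: £4,853.73 + £1,332.39 + £1,351.70 = £7,537.82
Net pay: £19,310.00 − £7,537.82 = £11,772.18

£11,772.18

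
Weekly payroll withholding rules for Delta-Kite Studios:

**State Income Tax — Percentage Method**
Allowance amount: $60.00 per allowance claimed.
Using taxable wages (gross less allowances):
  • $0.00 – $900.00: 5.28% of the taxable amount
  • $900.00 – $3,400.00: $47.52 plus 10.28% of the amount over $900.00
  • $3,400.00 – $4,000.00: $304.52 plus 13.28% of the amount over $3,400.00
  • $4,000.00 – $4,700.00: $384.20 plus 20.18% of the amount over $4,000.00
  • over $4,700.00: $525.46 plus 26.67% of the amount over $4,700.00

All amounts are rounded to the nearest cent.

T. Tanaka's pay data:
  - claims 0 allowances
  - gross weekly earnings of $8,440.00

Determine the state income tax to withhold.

$1,522.92

State Income Tax: taxable = $8,440.00
  $525.46 + 26.67% × ($8,440.00 − $4,700.00) = $525.46 + 26.67% × $3,740.00 = $1,522.92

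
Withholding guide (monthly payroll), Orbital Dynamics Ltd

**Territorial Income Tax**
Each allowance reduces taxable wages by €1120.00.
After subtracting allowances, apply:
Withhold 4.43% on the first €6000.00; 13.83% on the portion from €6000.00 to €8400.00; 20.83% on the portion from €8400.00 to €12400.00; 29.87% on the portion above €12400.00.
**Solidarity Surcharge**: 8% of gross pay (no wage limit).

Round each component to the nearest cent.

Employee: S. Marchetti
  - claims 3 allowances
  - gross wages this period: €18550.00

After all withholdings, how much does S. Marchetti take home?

Territorial Income Tax: taxable = €18550.00 − 3×€1120.00 = €15190.00
  €1430.92 + 29.87% × (€15190.00 − €12400.00) = €1430.92 + 29.87% × €2790.00 = €2264.29
Solidarity Surcharge: 8% × €18550.00 = €1484.00
Total withheld: €2264.29 + €1484.00 = €3748.29
Net pay: €18550.00 − €3748.29 = €14801.71

€14801.71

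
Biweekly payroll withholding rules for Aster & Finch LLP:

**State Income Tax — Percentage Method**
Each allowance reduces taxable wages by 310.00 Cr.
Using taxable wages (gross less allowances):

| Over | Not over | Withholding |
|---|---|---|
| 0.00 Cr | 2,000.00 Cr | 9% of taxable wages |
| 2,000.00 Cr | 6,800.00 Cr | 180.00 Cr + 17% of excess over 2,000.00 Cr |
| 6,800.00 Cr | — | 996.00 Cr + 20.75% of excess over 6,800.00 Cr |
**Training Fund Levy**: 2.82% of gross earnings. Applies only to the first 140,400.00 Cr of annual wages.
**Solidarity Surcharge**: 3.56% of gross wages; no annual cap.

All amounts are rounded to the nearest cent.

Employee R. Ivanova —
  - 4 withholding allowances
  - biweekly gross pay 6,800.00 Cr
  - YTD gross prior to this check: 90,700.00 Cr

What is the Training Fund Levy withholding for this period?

191.76 Cr

Training Fund Levy: 2.82% × 6,800.00 Cr = 191.76 Cr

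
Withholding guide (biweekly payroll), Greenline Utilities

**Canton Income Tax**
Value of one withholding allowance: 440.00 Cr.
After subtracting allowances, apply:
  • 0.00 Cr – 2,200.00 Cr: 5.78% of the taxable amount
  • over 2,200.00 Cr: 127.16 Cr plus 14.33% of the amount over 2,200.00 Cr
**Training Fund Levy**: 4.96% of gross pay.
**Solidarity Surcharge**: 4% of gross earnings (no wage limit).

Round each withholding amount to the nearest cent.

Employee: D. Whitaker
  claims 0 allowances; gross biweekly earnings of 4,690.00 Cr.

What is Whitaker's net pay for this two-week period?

Canton Income Tax: taxable = 4,690.00 Cr
  127.16 Cr + 14.33% × (4,690.00 Cr − 2,200.00 Cr) = 127.16 Cr + 14.33% × 2,490.00 Cr = 483.98 Cr
Training Fund Levy: 4.96% × 4,690.00 Cr = 232.62 Cr
Solidarity Surcharge: 4% × 4,690.00 Cr = 187.60 Cr
Total withheld: 483.98 Cr + 232.62 Cr + 187.60 Cr = 904.20 Cr
Net pay: 4,690.00 Cr − 904.20 Cr = 3,785.80 Cr

3,785.80 Cr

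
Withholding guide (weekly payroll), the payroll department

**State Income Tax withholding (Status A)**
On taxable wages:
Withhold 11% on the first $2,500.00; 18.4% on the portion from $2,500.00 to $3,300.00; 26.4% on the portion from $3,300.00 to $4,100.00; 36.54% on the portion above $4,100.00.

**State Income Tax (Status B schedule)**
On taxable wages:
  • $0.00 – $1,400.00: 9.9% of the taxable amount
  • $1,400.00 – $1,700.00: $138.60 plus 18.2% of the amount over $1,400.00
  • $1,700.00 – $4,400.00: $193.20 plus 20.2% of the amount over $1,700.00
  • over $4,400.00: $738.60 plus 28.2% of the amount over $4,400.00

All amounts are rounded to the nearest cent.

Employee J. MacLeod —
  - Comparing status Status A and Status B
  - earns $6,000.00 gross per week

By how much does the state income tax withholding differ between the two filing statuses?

State Income Tax (Status A): taxable = $6,000.00
  $633.40 + 36.54% × ($6,000.00 − $4,100.00) = $633.40 + 36.54% × $1,900.00 = $1,327.66
State Income Tax (Status B): taxable = $6,000.00
  $738.60 + 28.2% × ($6,000.00 − $4,400.00) = $738.60 + 28.2% × $1,600.00 = $1,189.80
Difference: |$1,327.66 − $1,189.80| = $137.86 (higher under Status A)

$137.86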